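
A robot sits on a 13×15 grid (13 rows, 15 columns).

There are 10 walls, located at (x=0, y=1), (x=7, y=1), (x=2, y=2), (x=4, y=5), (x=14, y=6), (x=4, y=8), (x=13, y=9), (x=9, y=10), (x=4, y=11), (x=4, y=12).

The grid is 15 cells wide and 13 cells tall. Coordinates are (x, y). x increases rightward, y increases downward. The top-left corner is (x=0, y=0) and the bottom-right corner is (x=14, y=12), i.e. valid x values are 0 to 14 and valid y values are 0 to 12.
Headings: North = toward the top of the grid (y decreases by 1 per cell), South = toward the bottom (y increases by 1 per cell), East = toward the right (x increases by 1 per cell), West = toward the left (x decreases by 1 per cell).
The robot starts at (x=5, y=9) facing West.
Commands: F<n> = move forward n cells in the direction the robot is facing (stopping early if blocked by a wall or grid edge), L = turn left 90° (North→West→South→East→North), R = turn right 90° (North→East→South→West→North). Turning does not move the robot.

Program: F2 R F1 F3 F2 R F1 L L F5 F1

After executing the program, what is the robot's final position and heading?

Answer: Final position: (x=0, y=3), facing West

Derivation:
Start: (x=5, y=9), facing West
  F2: move forward 2, now at (x=3, y=9)
  R: turn right, now facing North
  F1: move forward 1, now at (x=3, y=8)
  F3: move forward 3, now at (x=3, y=5)
  F2: move forward 2, now at (x=3, y=3)
  R: turn right, now facing East
  F1: move forward 1, now at (x=4, y=3)
  L: turn left, now facing North
  L: turn left, now facing West
  F5: move forward 4/5 (blocked), now at (x=0, y=3)
  F1: move forward 0/1 (blocked), now at (x=0, y=3)
Final: (x=0, y=3), facing West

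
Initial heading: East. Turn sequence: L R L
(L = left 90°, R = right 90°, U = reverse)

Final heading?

Answer: Final heading: North

Derivation:
Start: East
  L (left (90° counter-clockwise)) -> North
  R (right (90° clockwise)) -> East
  L (left (90° counter-clockwise)) -> North
Final: North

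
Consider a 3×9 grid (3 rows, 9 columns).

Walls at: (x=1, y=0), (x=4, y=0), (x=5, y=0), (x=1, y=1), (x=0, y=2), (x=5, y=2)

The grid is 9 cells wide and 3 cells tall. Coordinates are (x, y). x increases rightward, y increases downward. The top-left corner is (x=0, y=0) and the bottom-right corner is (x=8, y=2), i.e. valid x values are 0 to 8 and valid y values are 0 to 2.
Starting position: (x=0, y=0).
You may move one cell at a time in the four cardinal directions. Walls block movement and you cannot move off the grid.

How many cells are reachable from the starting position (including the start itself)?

BFS flood-fill from (x=0, y=0):
  Distance 0: (x=0, y=0)
  Distance 1: (x=0, y=1)
Total reachable: 2 (grid has 21 open cells total)

Answer: Reachable cells: 2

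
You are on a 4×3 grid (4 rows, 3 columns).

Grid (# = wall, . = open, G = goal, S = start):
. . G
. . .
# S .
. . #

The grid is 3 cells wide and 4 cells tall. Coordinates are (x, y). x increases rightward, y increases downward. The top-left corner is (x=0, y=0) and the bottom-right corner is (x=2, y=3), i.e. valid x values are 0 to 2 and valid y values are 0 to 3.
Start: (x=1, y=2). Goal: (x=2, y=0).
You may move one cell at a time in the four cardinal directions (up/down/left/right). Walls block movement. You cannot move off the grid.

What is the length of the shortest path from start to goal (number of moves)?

Answer: Shortest path length: 3

Derivation:
BFS from (x=1, y=2) until reaching (x=2, y=0):
  Distance 0: (x=1, y=2)
  Distance 1: (x=1, y=1), (x=2, y=2), (x=1, y=3)
  Distance 2: (x=1, y=0), (x=0, y=1), (x=2, y=1), (x=0, y=3)
  Distance 3: (x=0, y=0), (x=2, y=0)  <- goal reached here
One shortest path (3 moves): (x=1, y=2) -> (x=2, y=2) -> (x=2, y=1) -> (x=2, y=0)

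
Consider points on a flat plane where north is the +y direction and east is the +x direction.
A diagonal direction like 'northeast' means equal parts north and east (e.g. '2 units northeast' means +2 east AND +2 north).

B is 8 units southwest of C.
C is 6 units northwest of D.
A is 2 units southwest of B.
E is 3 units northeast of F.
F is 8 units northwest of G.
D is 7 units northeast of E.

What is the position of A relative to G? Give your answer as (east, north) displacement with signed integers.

Place G at the origin (east=0, north=0).
  F is 8 units northwest of G: delta (east=-8, north=+8); F at (east=-8, north=8).
  E is 3 units northeast of F: delta (east=+3, north=+3); E at (east=-5, north=11).
  D is 7 units northeast of E: delta (east=+7, north=+7); D at (east=2, north=18).
  C is 6 units northwest of D: delta (east=-6, north=+6); C at (east=-4, north=24).
  B is 8 units southwest of C: delta (east=-8, north=-8); B at (east=-12, north=16).
  A is 2 units southwest of B: delta (east=-2, north=-2); A at (east=-14, north=14).
Therefore A relative to G: (east=-14, north=14).

Answer: A is at (east=-14, north=14) relative to G.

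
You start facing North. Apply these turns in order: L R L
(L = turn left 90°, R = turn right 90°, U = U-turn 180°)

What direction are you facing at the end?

Start: North
  L (left (90° counter-clockwise)) -> West
  R (right (90° clockwise)) -> North
  L (left (90° counter-clockwise)) -> West
Final: West

Answer: Final heading: West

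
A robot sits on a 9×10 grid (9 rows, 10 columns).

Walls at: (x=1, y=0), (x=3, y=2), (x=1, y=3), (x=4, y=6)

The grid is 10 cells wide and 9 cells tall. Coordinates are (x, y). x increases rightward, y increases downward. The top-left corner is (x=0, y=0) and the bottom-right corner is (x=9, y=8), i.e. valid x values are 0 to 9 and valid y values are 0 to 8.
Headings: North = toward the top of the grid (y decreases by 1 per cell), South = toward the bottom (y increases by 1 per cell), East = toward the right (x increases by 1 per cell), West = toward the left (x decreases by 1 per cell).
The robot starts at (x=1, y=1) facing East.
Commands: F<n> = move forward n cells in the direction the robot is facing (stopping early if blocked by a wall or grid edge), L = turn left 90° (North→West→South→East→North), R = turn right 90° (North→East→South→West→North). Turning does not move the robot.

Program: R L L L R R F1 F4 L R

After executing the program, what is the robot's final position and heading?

Start: (x=1, y=1), facing East
  R: turn right, now facing South
  L: turn left, now facing East
  L: turn left, now facing North
  L: turn left, now facing West
  R: turn right, now facing North
  R: turn right, now facing East
  F1: move forward 1, now at (x=2, y=1)
  F4: move forward 4, now at (x=6, y=1)
  L: turn left, now facing North
  R: turn right, now facing East
Final: (x=6, y=1), facing East

Answer: Final position: (x=6, y=1), facing East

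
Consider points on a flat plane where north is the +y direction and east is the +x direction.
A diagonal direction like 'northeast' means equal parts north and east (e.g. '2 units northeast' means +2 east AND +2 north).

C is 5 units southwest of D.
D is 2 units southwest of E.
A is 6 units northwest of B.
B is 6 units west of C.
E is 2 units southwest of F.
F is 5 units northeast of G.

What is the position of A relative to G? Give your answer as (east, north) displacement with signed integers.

Place G at the origin (east=0, north=0).
  F is 5 units northeast of G: delta (east=+5, north=+5); F at (east=5, north=5).
  E is 2 units southwest of F: delta (east=-2, north=-2); E at (east=3, north=3).
  D is 2 units southwest of E: delta (east=-2, north=-2); D at (east=1, north=1).
  C is 5 units southwest of D: delta (east=-5, north=-5); C at (east=-4, north=-4).
  B is 6 units west of C: delta (east=-6, north=+0); B at (east=-10, north=-4).
  A is 6 units northwest of B: delta (east=-6, north=+6); A at (east=-16, north=2).
Therefore A relative to G: (east=-16, north=2).

Answer: A is at (east=-16, north=2) relative to G.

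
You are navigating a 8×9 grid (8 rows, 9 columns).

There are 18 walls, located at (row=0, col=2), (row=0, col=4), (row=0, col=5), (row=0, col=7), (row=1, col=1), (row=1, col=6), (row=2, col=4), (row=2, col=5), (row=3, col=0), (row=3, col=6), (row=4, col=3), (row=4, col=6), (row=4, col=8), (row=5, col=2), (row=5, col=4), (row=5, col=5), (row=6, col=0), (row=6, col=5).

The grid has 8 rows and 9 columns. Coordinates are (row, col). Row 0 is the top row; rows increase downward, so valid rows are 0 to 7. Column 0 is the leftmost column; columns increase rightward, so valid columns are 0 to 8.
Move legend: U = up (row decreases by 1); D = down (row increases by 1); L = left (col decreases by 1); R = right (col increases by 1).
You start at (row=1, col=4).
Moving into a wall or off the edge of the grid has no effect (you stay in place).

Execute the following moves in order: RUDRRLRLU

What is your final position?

Answer: Final position: (row=1, col=4)

Derivation:
Start: (row=1, col=4)
  R (right): (row=1, col=4) -> (row=1, col=5)
  U (up): blocked, stay at (row=1, col=5)
  D (down): blocked, stay at (row=1, col=5)
  R (right): blocked, stay at (row=1, col=5)
  R (right): blocked, stay at (row=1, col=5)
  L (left): (row=1, col=5) -> (row=1, col=4)
  R (right): (row=1, col=4) -> (row=1, col=5)
  L (left): (row=1, col=5) -> (row=1, col=4)
  U (up): blocked, stay at (row=1, col=4)
Final: (row=1, col=4)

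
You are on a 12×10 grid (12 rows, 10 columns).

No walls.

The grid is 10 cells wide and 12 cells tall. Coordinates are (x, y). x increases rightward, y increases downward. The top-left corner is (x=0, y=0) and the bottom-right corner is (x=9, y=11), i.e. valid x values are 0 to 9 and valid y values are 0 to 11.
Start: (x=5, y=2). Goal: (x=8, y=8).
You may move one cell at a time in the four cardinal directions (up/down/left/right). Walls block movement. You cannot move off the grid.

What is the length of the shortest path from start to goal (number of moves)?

Answer: Shortest path length: 9

Derivation:
BFS from (x=5, y=2) until reaching (x=8, y=8):
  Distance 0: (x=5, y=2)
  Distance 1: (x=5, y=1), (x=4, y=2), (x=6, y=2), (x=5, y=3)
  Distance 2: (x=5, y=0), (x=4, y=1), (x=6, y=1), (x=3, y=2), (x=7, y=2), (x=4, y=3), (x=6, y=3), (x=5, y=4)
  Distance 3: (x=4, y=0), (x=6, y=0), (x=3, y=1), (x=7, y=1), (x=2, y=2), (x=8, y=2), (x=3, y=3), (x=7, y=3), (x=4, y=4), (x=6, y=4), (x=5, y=5)
  Distance 4: (x=3, y=0), (x=7, y=0), (x=2, y=1), (x=8, y=1), (x=1, y=2), (x=9, y=2), (x=2, y=3), (x=8, y=3), (x=3, y=4), (x=7, y=4), (x=4, y=5), (x=6, y=5), (x=5, y=6)
  Distance 5: (x=2, y=0), (x=8, y=0), (x=1, y=1), (x=9, y=1), (x=0, y=2), (x=1, y=3), (x=9, y=3), (x=2, y=4), (x=8, y=4), (x=3, y=5), (x=7, y=5), (x=4, y=6), (x=6, y=6), (x=5, y=7)
  Distance 6: (x=1, y=0), (x=9, y=0), (x=0, y=1), (x=0, y=3), (x=1, y=4), (x=9, y=4), (x=2, y=5), (x=8, y=5), (x=3, y=6), (x=7, y=6), (x=4, y=7), (x=6, y=7), (x=5, y=8)
  Distance 7: (x=0, y=0), (x=0, y=4), (x=1, y=5), (x=9, y=5), (x=2, y=6), (x=8, y=6), (x=3, y=7), (x=7, y=7), (x=4, y=8), (x=6, y=8), (x=5, y=9)
  Distance 8: (x=0, y=5), (x=1, y=6), (x=9, y=6), (x=2, y=7), (x=8, y=7), (x=3, y=8), (x=7, y=8), (x=4, y=9), (x=6, y=9), (x=5, y=10)
  Distance 9: (x=0, y=6), (x=1, y=7), (x=9, y=7), (x=2, y=8), (x=8, y=8), (x=3, y=9), (x=7, y=9), (x=4, y=10), (x=6, y=10), (x=5, y=11)  <- goal reached here
One shortest path (9 moves): (x=5, y=2) -> (x=6, y=2) -> (x=7, y=2) -> (x=8, y=2) -> (x=8, y=3) -> (x=8, y=4) -> (x=8, y=5) -> (x=8, y=6) -> (x=8, y=7) -> (x=8, y=8)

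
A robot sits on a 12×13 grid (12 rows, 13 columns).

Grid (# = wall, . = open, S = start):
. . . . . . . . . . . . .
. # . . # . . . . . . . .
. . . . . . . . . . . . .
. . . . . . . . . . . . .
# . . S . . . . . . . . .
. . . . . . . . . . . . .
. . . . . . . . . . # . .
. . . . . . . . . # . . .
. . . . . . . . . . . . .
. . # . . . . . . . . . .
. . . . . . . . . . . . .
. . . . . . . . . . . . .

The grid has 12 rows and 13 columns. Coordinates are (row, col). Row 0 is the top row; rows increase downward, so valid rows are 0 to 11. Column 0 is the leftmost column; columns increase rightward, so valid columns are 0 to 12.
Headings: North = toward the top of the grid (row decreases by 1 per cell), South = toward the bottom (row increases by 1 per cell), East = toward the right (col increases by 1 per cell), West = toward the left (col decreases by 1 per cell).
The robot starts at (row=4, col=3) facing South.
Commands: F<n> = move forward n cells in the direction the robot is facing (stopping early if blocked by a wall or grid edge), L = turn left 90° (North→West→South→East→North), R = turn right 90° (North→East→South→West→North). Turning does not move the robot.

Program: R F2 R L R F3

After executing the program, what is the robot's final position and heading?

Start: (row=4, col=3), facing South
  R: turn right, now facing West
  F2: move forward 2, now at (row=4, col=1)
  R: turn right, now facing North
  L: turn left, now facing West
  R: turn right, now facing North
  F3: move forward 2/3 (blocked), now at (row=2, col=1)
Final: (row=2, col=1), facing North

Answer: Final position: (row=2, col=1), facing North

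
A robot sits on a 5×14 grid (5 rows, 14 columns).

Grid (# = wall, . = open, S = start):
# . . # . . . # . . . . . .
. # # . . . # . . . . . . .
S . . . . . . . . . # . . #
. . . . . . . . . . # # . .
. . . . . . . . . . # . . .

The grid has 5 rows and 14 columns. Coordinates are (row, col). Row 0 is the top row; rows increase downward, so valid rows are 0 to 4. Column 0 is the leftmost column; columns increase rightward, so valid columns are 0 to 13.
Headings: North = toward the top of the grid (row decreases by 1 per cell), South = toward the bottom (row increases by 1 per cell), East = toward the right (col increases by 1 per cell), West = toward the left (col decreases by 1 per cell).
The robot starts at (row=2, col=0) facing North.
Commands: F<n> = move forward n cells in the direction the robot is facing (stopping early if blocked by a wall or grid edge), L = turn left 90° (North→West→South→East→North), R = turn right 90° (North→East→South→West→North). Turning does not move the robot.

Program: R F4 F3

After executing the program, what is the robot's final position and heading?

Answer: Final position: (row=2, col=7), facing East

Derivation:
Start: (row=2, col=0), facing North
  R: turn right, now facing East
  F4: move forward 4, now at (row=2, col=4)
  F3: move forward 3, now at (row=2, col=7)
Final: (row=2, col=7), facing East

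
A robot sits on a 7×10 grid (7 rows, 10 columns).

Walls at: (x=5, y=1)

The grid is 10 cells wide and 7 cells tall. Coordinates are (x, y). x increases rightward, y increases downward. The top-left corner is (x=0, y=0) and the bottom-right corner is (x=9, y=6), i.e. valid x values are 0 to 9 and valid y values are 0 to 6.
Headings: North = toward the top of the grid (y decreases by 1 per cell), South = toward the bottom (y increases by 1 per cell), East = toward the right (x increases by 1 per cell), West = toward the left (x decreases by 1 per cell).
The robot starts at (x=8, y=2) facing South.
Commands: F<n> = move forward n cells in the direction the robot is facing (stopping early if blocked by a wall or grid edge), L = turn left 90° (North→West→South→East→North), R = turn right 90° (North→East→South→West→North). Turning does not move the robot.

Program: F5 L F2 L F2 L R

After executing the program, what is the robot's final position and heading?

Start: (x=8, y=2), facing South
  F5: move forward 4/5 (blocked), now at (x=8, y=6)
  L: turn left, now facing East
  F2: move forward 1/2 (blocked), now at (x=9, y=6)
  L: turn left, now facing North
  F2: move forward 2, now at (x=9, y=4)
  L: turn left, now facing West
  R: turn right, now facing North
Final: (x=9, y=4), facing North

Answer: Final position: (x=9, y=4), facing North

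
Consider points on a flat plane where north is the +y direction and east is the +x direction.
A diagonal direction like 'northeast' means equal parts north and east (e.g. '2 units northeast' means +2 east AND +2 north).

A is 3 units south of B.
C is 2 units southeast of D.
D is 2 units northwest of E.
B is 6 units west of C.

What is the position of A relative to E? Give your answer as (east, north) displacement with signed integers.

Place E at the origin (east=0, north=0).
  D is 2 units northwest of E: delta (east=-2, north=+2); D at (east=-2, north=2).
  C is 2 units southeast of D: delta (east=+2, north=-2); C at (east=0, north=0).
  B is 6 units west of C: delta (east=-6, north=+0); B at (east=-6, north=0).
  A is 3 units south of B: delta (east=+0, north=-3); A at (east=-6, north=-3).
Therefore A relative to E: (east=-6, north=-3).

Answer: A is at (east=-6, north=-3) relative to E.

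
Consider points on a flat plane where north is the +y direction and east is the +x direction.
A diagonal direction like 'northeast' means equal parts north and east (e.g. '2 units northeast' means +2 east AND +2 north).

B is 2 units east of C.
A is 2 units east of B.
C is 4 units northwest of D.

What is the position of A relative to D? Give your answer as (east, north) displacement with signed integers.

Answer: A is at (east=0, north=4) relative to D.

Derivation:
Place D at the origin (east=0, north=0).
  C is 4 units northwest of D: delta (east=-4, north=+4); C at (east=-4, north=4).
  B is 2 units east of C: delta (east=+2, north=+0); B at (east=-2, north=4).
  A is 2 units east of B: delta (east=+2, north=+0); A at (east=0, north=4).
Therefore A relative to D: (east=0, north=4).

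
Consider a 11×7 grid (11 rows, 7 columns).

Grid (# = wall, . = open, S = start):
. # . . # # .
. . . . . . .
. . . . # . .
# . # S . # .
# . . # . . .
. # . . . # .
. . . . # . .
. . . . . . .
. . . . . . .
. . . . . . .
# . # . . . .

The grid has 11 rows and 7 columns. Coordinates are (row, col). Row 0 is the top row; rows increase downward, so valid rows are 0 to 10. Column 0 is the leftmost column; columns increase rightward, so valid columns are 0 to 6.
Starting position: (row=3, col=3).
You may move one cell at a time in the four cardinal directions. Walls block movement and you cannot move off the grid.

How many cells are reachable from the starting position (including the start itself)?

BFS flood-fill from (row=3, col=3):
  Distance 0: (row=3, col=3)
  Distance 1: (row=2, col=3), (row=3, col=4)
  Distance 2: (row=1, col=3), (row=2, col=2), (row=4, col=4)
  Distance 3: (row=0, col=3), (row=1, col=2), (row=1, col=4), (row=2, col=1), (row=4, col=5), (row=5, col=4)
  Distance 4: (row=0, col=2), (row=1, col=1), (row=1, col=5), (row=2, col=0), (row=3, col=1), (row=4, col=6), (row=5, col=3)
  Distance 5: (row=1, col=0), (row=1, col=6), (row=2, col=5), (row=3, col=6), (row=4, col=1), (row=5, col=2), (row=5, col=6), (row=6, col=3)
  Distance 6: (row=0, col=0), (row=0, col=6), (row=2, col=6), (row=4, col=2), (row=6, col=2), (row=6, col=6), (row=7, col=3)
  Distance 7: (row=6, col=1), (row=6, col=5), (row=7, col=2), (row=7, col=4), (row=7, col=6), (row=8, col=3)
  Distance 8: (row=6, col=0), (row=7, col=1), (row=7, col=5), (row=8, col=2), (row=8, col=4), (row=8, col=6), (row=9, col=3)
  Distance 9: (row=5, col=0), (row=7, col=0), (row=8, col=1), (row=8, col=5), (row=9, col=2), (row=9, col=4), (row=9, col=6), (row=10, col=3)
  Distance 10: (row=8, col=0), (row=9, col=1), (row=9, col=5), (row=10, col=4), (row=10, col=6)
  Distance 11: (row=9, col=0), (row=10, col=1), (row=10, col=5)
Total reachable: 63 (grid has 63 open cells total)

Answer: Reachable cells: 63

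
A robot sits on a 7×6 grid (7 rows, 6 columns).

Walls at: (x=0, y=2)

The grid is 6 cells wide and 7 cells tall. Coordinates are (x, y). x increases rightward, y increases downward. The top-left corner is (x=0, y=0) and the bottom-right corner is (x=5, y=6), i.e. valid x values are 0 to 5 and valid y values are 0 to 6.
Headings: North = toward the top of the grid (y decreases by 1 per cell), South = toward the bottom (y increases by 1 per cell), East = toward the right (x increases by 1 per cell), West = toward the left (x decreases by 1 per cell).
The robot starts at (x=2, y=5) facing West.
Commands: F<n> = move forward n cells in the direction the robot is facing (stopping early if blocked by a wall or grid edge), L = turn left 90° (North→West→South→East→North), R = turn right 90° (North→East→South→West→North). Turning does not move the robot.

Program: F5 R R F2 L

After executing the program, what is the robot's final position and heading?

Answer: Final position: (x=2, y=5), facing North

Derivation:
Start: (x=2, y=5), facing West
  F5: move forward 2/5 (blocked), now at (x=0, y=5)
  R: turn right, now facing North
  R: turn right, now facing East
  F2: move forward 2, now at (x=2, y=5)
  L: turn left, now facing North
Final: (x=2, y=5), facing North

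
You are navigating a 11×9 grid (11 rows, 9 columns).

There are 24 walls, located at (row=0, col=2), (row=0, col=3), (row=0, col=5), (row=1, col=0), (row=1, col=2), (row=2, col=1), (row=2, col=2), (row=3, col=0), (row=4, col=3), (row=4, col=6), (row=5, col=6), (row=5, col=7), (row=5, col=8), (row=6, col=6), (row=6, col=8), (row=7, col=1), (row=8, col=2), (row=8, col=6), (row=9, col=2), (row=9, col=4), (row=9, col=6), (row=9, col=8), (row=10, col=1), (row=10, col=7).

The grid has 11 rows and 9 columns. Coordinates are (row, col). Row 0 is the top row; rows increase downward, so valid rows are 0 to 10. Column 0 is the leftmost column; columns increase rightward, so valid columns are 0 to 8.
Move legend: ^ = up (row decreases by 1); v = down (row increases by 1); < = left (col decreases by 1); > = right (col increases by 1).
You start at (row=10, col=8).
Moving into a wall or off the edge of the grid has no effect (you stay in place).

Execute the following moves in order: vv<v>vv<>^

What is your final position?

Start: (row=10, col=8)
  v (down): blocked, stay at (row=10, col=8)
  v (down): blocked, stay at (row=10, col=8)
  < (left): blocked, stay at (row=10, col=8)
  v (down): blocked, stay at (row=10, col=8)
  > (right): blocked, stay at (row=10, col=8)
  v (down): blocked, stay at (row=10, col=8)
  v (down): blocked, stay at (row=10, col=8)
  < (left): blocked, stay at (row=10, col=8)
  > (right): blocked, stay at (row=10, col=8)
  ^ (up): blocked, stay at (row=10, col=8)
Final: (row=10, col=8)

Answer: Final position: (row=10, col=8)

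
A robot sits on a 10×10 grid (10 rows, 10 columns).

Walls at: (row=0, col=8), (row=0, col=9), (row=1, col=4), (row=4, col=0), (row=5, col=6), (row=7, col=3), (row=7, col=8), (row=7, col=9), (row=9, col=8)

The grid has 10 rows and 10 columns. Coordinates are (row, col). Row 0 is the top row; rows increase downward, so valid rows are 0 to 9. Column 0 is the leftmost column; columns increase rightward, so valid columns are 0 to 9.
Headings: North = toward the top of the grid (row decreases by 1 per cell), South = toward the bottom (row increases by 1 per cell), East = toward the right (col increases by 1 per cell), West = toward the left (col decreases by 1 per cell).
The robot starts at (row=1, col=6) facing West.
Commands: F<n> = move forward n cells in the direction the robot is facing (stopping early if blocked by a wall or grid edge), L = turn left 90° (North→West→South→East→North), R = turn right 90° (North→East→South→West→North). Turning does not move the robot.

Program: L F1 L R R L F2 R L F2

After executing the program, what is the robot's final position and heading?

Start: (row=1, col=6), facing West
  L: turn left, now facing South
  F1: move forward 1, now at (row=2, col=6)
  L: turn left, now facing East
  R: turn right, now facing South
  R: turn right, now facing West
  L: turn left, now facing South
  F2: move forward 2, now at (row=4, col=6)
  R: turn right, now facing West
  L: turn left, now facing South
  F2: move forward 0/2 (blocked), now at (row=4, col=6)
Final: (row=4, col=6), facing South

Answer: Final position: (row=4, col=6), facing South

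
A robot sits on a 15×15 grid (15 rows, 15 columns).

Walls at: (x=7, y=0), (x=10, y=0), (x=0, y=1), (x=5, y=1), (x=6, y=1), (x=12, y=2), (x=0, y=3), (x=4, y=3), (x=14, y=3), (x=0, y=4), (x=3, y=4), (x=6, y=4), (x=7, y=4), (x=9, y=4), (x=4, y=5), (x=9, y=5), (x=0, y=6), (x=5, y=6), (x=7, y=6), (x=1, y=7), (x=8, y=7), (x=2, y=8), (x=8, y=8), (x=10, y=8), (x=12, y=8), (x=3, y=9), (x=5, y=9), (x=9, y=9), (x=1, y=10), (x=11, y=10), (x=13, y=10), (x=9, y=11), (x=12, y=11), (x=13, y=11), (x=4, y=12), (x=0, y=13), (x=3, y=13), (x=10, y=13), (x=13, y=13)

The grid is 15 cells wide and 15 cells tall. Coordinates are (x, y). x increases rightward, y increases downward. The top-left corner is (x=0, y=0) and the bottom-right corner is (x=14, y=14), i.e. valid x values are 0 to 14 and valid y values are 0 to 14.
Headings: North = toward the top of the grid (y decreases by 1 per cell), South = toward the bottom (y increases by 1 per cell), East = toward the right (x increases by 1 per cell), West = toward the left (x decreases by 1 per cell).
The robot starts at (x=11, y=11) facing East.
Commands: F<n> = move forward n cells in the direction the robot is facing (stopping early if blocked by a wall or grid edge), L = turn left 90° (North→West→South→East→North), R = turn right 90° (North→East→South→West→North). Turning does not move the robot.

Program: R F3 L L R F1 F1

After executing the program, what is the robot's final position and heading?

Answer: Final position: (x=13, y=14), facing East

Derivation:
Start: (x=11, y=11), facing East
  R: turn right, now facing South
  F3: move forward 3, now at (x=11, y=14)
  L: turn left, now facing East
  L: turn left, now facing North
  R: turn right, now facing East
  F1: move forward 1, now at (x=12, y=14)
  F1: move forward 1, now at (x=13, y=14)
Final: (x=13, y=14), facing East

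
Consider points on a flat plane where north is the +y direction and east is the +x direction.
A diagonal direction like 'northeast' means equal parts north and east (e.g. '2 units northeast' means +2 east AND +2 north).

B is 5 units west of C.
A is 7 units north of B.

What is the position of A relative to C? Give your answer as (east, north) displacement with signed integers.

Place C at the origin (east=0, north=0).
  B is 5 units west of C: delta (east=-5, north=+0); B at (east=-5, north=0).
  A is 7 units north of B: delta (east=+0, north=+7); A at (east=-5, north=7).
Therefore A relative to C: (east=-5, north=7).

Answer: A is at (east=-5, north=7) relative to C.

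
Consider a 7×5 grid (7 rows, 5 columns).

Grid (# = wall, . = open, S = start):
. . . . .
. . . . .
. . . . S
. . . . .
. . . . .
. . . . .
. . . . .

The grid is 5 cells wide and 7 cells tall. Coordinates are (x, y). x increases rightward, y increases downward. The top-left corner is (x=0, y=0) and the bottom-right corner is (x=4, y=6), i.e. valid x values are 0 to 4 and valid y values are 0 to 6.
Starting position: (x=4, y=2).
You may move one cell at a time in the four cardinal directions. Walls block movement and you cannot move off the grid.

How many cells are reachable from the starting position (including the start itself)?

Answer: Reachable cells: 35

Derivation:
BFS flood-fill from (x=4, y=2):
  Distance 0: (x=4, y=2)
  Distance 1: (x=4, y=1), (x=3, y=2), (x=4, y=3)
  Distance 2: (x=4, y=0), (x=3, y=1), (x=2, y=2), (x=3, y=3), (x=4, y=4)
  Distance 3: (x=3, y=0), (x=2, y=1), (x=1, y=2), (x=2, y=3), (x=3, y=4), (x=4, y=5)
  Distance 4: (x=2, y=0), (x=1, y=1), (x=0, y=2), (x=1, y=3), (x=2, y=4), (x=3, y=5), (x=4, y=6)
  Distance 5: (x=1, y=0), (x=0, y=1), (x=0, y=3), (x=1, y=4), (x=2, y=5), (x=3, y=6)
  Distance 6: (x=0, y=0), (x=0, y=4), (x=1, y=5), (x=2, y=6)
  Distance 7: (x=0, y=5), (x=1, y=6)
  Distance 8: (x=0, y=6)
Total reachable: 35 (grid has 35 open cells total)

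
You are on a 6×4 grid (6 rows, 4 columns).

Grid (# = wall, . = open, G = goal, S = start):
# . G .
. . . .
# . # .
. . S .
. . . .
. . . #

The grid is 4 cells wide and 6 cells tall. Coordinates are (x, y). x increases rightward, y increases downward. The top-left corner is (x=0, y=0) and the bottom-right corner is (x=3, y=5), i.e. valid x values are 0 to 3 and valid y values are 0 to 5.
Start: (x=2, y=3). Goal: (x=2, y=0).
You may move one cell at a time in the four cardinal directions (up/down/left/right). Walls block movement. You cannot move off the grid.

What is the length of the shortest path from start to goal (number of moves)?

Answer: Shortest path length: 5

Derivation:
BFS from (x=2, y=3) until reaching (x=2, y=0):
  Distance 0: (x=2, y=3)
  Distance 1: (x=1, y=3), (x=3, y=3), (x=2, y=4)
  Distance 2: (x=1, y=2), (x=3, y=2), (x=0, y=3), (x=1, y=4), (x=3, y=4), (x=2, y=5)
  Distance 3: (x=1, y=1), (x=3, y=1), (x=0, y=4), (x=1, y=5)
  Distance 4: (x=1, y=0), (x=3, y=0), (x=0, y=1), (x=2, y=1), (x=0, y=5)
  Distance 5: (x=2, y=0)  <- goal reached here
One shortest path (5 moves): (x=2, y=3) -> (x=3, y=3) -> (x=3, y=2) -> (x=3, y=1) -> (x=2, y=1) -> (x=2, y=0)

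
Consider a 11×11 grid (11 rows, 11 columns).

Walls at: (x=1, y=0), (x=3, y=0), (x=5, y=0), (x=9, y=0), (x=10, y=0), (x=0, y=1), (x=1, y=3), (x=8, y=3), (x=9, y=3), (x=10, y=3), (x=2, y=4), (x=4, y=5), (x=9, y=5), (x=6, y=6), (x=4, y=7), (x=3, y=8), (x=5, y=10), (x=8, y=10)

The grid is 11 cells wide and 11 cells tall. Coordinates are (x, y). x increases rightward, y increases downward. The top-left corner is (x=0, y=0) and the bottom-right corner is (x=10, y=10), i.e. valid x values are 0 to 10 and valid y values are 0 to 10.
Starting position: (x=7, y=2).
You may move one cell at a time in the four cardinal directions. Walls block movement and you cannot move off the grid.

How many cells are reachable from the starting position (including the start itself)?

Answer: Reachable cells: 102

Derivation:
BFS flood-fill from (x=7, y=2):
  Distance 0: (x=7, y=2)
  Distance 1: (x=7, y=1), (x=6, y=2), (x=8, y=2), (x=7, y=3)
  Distance 2: (x=7, y=0), (x=6, y=1), (x=8, y=1), (x=5, y=2), (x=9, y=2), (x=6, y=3), (x=7, y=4)
  Distance 3: (x=6, y=0), (x=8, y=0), (x=5, y=1), (x=9, y=1), (x=4, y=2), (x=10, y=2), (x=5, y=3), (x=6, y=4), (x=8, y=4), (x=7, y=5)
  Distance 4: (x=4, y=1), (x=10, y=1), (x=3, y=2), (x=4, y=3), (x=5, y=4), (x=9, y=4), (x=6, y=5), (x=8, y=5), (x=7, y=6)
  Distance 5: (x=4, y=0), (x=3, y=1), (x=2, y=2), (x=3, y=3), (x=4, y=4), (x=10, y=4), (x=5, y=5), (x=8, y=6), (x=7, y=7)
  Distance 6: (x=2, y=1), (x=1, y=2), (x=2, y=3), (x=3, y=4), (x=10, y=5), (x=5, y=6), (x=9, y=6), (x=6, y=7), (x=8, y=7), (x=7, y=8)
  Distance 7: (x=2, y=0), (x=1, y=1), (x=0, y=2), (x=3, y=5), (x=4, y=6), (x=10, y=6), (x=5, y=7), (x=9, y=7), (x=6, y=8), (x=8, y=8), (x=7, y=9)
  Distance 8: (x=0, y=3), (x=2, y=5), (x=3, y=6), (x=10, y=7), (x=5, y=8), (x=9, y=8), (x=6, y=9), (x=8, y=9), (x=7, y=10)
  Distance 9: (x=0, y=4), (x=1, y=5), (x=2, y=6), (x=3, y=7), (x=4, y=8), (x=10, y=8), (x=5, y=9), (x=9, y=9), (x=6, y=10)
  Distance 10: (x=1, y=4), (x=0, y=5), (x=1, y=6), (x=2, y=7), (x=4, y=9), (x=10, y=9), (x=9, y=10)
  Distance 11: (x=0, y=6), (x=1, y=7), (x=2, y=8), (x=3, y=9), (x=4, y=10), (x=10, y=10)
  Distance 12: (x=0, y=7), (x=1, y=8), (x=2, y=9), (x=3, y=10)
  Distance 13: (x=0, y=8), (x=1, y=9), (x=2, y=10)
  Distance 14: (x=0, y=9), (x=1, y=10)
  Distance 15: (x=0, y=10)
Total reachable: 102 (grid has 103 open cells total)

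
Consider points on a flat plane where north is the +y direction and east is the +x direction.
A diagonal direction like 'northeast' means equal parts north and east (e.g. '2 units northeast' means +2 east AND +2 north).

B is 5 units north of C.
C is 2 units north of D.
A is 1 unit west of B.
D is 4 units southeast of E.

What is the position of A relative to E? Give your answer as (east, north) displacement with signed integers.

Place E at the origin (east=0, north=0).
  D is 4 units southeast of E: delta (east=+4, north=-4); D at (east=4, north=-4).
  C is 2 units north of D: delta (east=+0, north=+2); C at (east=4, north=-2).
  B is 5 units north of C: delta (east=+0, north=+5); B at (east=4, north=3).
  A is 1 unit west of B: delta (east=-1, north=+0); A at (east=3, north=3).
Therefore A relative to E: (east=3, north=3).

Answer: A is at (east=3, north=3) relative to E.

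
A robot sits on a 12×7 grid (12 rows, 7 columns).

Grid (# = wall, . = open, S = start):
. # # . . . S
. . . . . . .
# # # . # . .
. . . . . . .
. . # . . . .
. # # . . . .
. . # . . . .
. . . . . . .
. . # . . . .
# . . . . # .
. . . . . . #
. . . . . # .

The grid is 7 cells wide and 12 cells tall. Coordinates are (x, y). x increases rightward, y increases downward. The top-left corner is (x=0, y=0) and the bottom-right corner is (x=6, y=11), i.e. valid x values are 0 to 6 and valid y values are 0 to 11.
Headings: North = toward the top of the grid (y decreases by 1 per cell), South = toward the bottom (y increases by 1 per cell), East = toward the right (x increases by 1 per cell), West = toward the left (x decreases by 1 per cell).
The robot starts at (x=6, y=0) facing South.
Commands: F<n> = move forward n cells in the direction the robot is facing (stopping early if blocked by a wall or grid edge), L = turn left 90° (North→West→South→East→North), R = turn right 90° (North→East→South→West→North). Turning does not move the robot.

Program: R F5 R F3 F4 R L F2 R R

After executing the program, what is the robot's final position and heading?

Start: (x=6, y=0), facing South
  R: turn right, now facing West
  F5: move forward 3/5 (blocked), now at (x=3, y=0)
  R: turn right, now facing North
  F3: move forward 0/3 (blocked), now at (x=3, y=0)
  F4: move forward 0/4 (blocked), now at (x=3, y=0)
  R: turn right, now facing East
  L: turn left, now facing North
  F2: move forward 0/2 (blocked), now at (x=3, y=0)
  R: turn right, now facing East
  R: turn right, now facing South
Final: (x=3, y=0), facing South

Answer: Final position: (x=3, y=0), facing South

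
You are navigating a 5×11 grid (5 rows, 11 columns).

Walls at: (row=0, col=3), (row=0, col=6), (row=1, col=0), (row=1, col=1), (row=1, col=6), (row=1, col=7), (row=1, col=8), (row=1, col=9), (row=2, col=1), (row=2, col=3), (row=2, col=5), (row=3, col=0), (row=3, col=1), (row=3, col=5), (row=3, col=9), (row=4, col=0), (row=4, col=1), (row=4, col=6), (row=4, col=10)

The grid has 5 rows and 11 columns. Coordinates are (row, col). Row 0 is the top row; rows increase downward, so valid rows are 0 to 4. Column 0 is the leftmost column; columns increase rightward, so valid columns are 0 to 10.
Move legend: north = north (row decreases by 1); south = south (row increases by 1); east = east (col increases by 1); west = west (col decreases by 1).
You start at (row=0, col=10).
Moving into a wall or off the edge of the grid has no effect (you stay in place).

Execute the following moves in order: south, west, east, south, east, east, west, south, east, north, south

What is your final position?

Answer: Final position: (row=2, col=10)

Derivation:
Start: (row=0, col=10)
  south (south): (row=0, col=10) -> (row=1, col=10)
  west (west): blocked, stay at (row=1, col=10)
  east (east): blocked, stay at (row=1, col=10)
  south (south): (row=1, col=10) -> (row=2, col=10)
  east (east): blocked, stay at (row=2, col=10)
  east (east): blocked, stay at (row=2, col=10)
  west (west): (row=2, col=10) -> (row=2, col=9)
  south (south): blocked, stay at (row=2, col=9)
  east (east): (row=2, col=9) -> (row=2, col=10)
  north (north): (row=2, col=10) -> (row=1, col=10)
  south (south): (row=1, col=10) -> (row=2, col=10)
Final: (row=2, col=10)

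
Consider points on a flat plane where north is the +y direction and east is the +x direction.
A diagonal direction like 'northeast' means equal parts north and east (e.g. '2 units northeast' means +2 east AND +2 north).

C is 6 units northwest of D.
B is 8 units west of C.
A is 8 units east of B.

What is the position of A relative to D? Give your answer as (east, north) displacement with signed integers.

Answer: A is at (east=-6, north=6) relative to D.

Derivation:
Place D at the origin (east=0, north=0).
  C is 6 units northwest of D: delta (east=-6, north=+6); C at (east=-6, north=6).
  B is 8 units west of C: delta (east=-8, north=+0); B at (east=-14, north=6).
  A is 8 units east of B: delta (east=+8, north=+0); A at (east=-6, north=6).
Therefore A relative to D: (east=-6, north=6).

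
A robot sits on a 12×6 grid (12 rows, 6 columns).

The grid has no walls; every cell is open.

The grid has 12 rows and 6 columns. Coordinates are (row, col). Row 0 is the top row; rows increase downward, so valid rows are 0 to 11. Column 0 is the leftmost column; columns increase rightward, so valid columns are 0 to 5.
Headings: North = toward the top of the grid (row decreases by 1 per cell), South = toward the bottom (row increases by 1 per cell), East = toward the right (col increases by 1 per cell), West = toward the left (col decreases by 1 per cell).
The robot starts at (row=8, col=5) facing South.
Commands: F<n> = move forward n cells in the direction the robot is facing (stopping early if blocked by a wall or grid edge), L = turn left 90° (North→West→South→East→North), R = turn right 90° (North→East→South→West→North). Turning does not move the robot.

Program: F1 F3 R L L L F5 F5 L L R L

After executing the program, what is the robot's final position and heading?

Answer: Final position: (row=1, col=5), facing South

Derivation:
Start: (row=8, col=5), facing South
  F1: move forward 1, now at (row=9, col=5)
  F3: move forward 2/3 (blocked), now at (row=11, col=5)
  R: turn right, now facing West
  L: turn left, now facing South
  L: turn left, now facing East
  L: turn left, now facing North
  F5: move forward 5, now at (row=6, col=5)
  F5: move forward 5, now at (row=1, col=5)
  L: turn left, now facing West
  L: turn left, now facing South
  R: turn right, now facing West
  L: turn left, now facing South
Final: (row=1, col=5), facing South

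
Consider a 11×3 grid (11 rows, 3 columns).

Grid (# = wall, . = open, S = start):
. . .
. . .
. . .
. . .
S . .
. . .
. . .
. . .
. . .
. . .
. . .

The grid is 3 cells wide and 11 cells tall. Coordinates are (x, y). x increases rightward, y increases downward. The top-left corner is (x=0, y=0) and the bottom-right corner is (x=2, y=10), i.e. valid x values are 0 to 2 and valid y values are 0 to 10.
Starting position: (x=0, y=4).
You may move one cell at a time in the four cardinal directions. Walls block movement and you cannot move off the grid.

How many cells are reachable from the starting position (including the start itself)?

Answer: Reachable cells: 33

Derivation:
BFS flood-fill from (x=0, y=4):
  Distance 0: (x=0, y=4)
  Distance 1: (x=0, y=3), (x=1, y=4), (x=0, y=5)
  Distance 2: (x=0, y=2), (x=1, y=3), (x=2, y=4), (x=1, y=5), (x=0, y=6)
  Distance 3: (x=0, y=1), (x=1, y=2), (x=2, y=3), (x=2, y=5), (x=1, y=6), (x=0, y=7)
  Distance 4: (x=0, y=0), (x=1, y=1), (x=2, y=2), (x=2, y=6), (x=1, y=7), (x=0, y=8)
  Distance 5: (x=1, y=0), (x=2, y=1), (x=2, y=7), (x=1, y=8), (x=0, y=9)
  Distance 6: (x=2, y=0), (x=2, y=8), (x=1, y=9), (x=0, y=10)
  Distance 7: (x=2, y=9), (x=1, y=10)
  Distance 8: (x=2, y=10)
Total reachable: 33 (grid has 33 open cells total)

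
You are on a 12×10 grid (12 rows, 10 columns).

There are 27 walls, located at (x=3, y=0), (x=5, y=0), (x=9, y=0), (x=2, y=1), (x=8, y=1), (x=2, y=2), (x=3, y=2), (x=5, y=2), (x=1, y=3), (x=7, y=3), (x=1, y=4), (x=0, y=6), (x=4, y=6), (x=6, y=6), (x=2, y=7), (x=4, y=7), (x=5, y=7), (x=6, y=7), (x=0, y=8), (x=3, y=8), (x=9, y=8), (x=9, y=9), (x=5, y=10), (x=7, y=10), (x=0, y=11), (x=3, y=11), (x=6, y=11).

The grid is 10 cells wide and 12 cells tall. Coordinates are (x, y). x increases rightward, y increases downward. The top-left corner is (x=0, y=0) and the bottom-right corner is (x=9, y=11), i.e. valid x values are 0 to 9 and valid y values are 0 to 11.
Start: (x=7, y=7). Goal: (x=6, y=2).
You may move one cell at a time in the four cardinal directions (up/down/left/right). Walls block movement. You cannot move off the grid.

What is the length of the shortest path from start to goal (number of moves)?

Answer: Shortest path length: 6

Derivation:
BFS from (x=7, y=7) until reaching (x=6, y=2):
  Distance 0: (x=7, y=7)
  Distance 1: (x=7, y=6), (x=8, y=7), (x=7, y=8)
  Distance 2: (x=7, y=5), (x=8, y=6), (x=9, y=7), (x=6, y=8), (x=8, y=8), (x=7, y=9)
  Distance 3: (x=7, y=4), (x=6, y=5), (x=8, y=5), (x=9, y=6), (x=5, y=8), (x=6, y=9), (x=8, y=9)
  Distance 4: (x=6, y=4), (x=8, y=4), (x=5, y=5), (x=9, y=5), (x=4, y=8), (x=5, y=9), (x=6, y=10), (x=8, y=10)
  Distance 5: (x=6, y=3), (x=8, y=3), (x=5, y=4), (x=9, y=4), (x=4, y=5), (x=5, y=6), (x=4, y=9), (x=9, y=10), (x=8, y=11)
  Distance 6: (x=6, y=2), (x=8, y=2), (x=5, y=3), (x=9, y=3), (x=4, y=4), (x=3, y=5), (x=3, y=9), (x=4, y=10), (x=7, y=11), (x=9, y=11)  <- goal reached here
One shortest path (6 moves): (x=7, y=7) -> (x=7, y=6) -> (x=7, y=5) -> (x=6, y=5) -> (x=6, y=4) -> (x=6, y=3) -> (x=6, y=2)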